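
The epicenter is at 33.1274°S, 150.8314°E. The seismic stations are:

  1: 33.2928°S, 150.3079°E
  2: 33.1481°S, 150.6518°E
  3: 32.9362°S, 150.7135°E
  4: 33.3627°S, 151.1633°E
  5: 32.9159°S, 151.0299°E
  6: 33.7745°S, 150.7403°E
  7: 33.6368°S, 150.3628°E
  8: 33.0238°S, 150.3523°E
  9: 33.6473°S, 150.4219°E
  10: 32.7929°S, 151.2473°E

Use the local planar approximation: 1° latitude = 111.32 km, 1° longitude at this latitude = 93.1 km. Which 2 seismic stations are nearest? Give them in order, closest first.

2, 3

Distances from 33.1274°S, 150.8314°E:
1: √((-0.1654·111.32)² + (-0.5235·93.1)²) = √(339.013822 + 2375.378023) = 52.0998 km
2: √((-0.0207·111.32)² + (-0.1796·93.1)²) = √(5.309909 + 279.583815) = 16.8788 km
3: √((0.1912·111.32)² + (-0.1179·93.1)²) = √(453.025002 + 120.483333) = 23.9480 km
4: √((-0.2353·111.32)² + (0.3319·93.1)²) = √(686.104471 + 954.803202) = 40.5081 km
5: √((0.2115·111.32)² + (0.1985·93.1)²) = √(554.328412 + 341.523336) = 29.9308 km
6: √((-0.6471·111.32)² + (-0.0911·93.1)²) = √(5189.066005 + 71.934316) = 72.5328 km
7: √((-0.5094·111.32)² + (-0.4686·93.1)²) = √(3215.616708 + 1903.285463) = 71.5465 km
8: √((0.1036·111.32)² + (-0.4791·93.1)²) = √(133.004369 + 1989.535550) = 46.0710 km
9: √((-0.5199·111.32)² + (-0.4095·93.1)²) = √(3349.546646 + 1453.473688) = 69.3038 km
10: √((0.3345·111.32)² + (0.4159·93.1)²) = √(1386.559911 + 1499.260858) = 53.7198 km
Sorted: 2 (16.8788 km) < 3 (23.9480 km) < 5 (29.9308 km) < 4 (40.5081 km) < …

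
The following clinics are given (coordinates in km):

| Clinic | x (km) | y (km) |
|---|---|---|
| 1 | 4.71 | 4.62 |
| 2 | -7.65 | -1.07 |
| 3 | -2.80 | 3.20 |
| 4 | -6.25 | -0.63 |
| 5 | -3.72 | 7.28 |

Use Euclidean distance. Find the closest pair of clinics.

2 and 4

Pairwise distances:
1–2: 13.61 km
1–3: 7.64 km
1–4: 12.15 km
1–5: 8.84 km
2–3: 6.46 km
2–4: 1.47 km
2–5: 9.23 km
3–4: 5.15 km
3–5: 4.18 km
4–5: 8.30 km
Closest pair: 2–4 at 1.47 km.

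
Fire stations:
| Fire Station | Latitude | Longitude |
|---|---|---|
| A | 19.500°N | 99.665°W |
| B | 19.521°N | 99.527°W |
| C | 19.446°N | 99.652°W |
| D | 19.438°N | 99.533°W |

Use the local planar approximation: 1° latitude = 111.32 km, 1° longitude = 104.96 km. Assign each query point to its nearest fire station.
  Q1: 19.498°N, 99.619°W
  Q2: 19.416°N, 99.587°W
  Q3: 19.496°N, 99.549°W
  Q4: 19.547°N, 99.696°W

Q1 at 19.498°N, 99.619°W:
  A: 4.833 km
  B: 9.990 km
  C: 6.746 km
  D: 11.229 km
  → nearest: A (4.833 km)
Q2 at 19.416°N, 99.587°W:
  A: 12.428 km
  B: 13.277 km
  C: 7.596 km
  D: 6.174 km
  → nearest: D (6.174 km)
Q3 at 19.496°N, 99.549°W:
  A: 12.183 km
  B: 3.616 km
  C: 12.160 km
  D: 6.671 km
  → nearest: B (3.616 km)
Q4 at 19.547°N, 99.696°W:
  A: 6.161 km
  B: 17.973 km
  C: 12.155 km
  D: 20.975 km
  → nearest: A (6.161 km)

Q1→A; Q2→D; Q3→B; Q4→A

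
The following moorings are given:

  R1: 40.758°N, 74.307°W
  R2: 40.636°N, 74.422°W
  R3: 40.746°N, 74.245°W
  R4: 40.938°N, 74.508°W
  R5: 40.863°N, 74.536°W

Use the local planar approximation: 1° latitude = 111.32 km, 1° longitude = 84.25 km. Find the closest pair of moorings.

R1 and R3

Pairwise distances:
R1–R2: √((-0.122·111.32)² + (-0.115·84.25)²) = √(184.44465 + 93.87188) = 16.683 km
R1–R3: √((-0.012·111.32)² + (0.062·84.25)²) = √(1.78447 + 27.28495) = 5.392 km
R1–R4: √((0.180·111.32)² + (-0.201·84.25)²) = √(401.50541 + 286.76882) = 26.235 km
R1–R5: √((0.105·111.32)² + (-0.229·84.25)²) = √(136.62337 + 372.22950) = 22.558 km
R2–R3: √((0.110·111.32)² + (0.177·84.25)²) = √(149.94492 + 222.37520) = 19.296 km
R2–R4: √((0.302·111.32)² + (-0.086·84.25)²) = √(1130.21296 + 52.49727) = 34.391 km
R2–R5: √((0.227·111.32)² + (-0.114·84.25)²) = √(638.55471 + 92.24642) = 27.033 km
R3–R4: √((0.192·111.32)² + (-0.263·84.25)²) = √(456.82394 + 490.96589) = 30.786 km
R3–R5: √((0.117·111.32)² + (-0.291·84.25)²) = √(169.63604 + 601.07103) = 27.762 km
R4–R5: √((-0.075·111.32)² + (-0.028·84.25)²) = √(69.70580 + 5.56488) = 8.676 km
Closest pair: R1–R3 at 5.392 km.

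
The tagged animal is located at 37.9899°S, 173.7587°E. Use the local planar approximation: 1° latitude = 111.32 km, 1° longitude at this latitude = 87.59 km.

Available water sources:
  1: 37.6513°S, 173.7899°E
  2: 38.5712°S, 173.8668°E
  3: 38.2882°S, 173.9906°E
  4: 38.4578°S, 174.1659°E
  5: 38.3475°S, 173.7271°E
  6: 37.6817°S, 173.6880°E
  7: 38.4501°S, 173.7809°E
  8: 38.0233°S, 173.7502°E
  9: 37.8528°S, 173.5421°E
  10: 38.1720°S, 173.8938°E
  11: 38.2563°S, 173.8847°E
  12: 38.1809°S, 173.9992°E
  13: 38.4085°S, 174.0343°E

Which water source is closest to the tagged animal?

Distances from 37.9899°S, 173.7587°E:
1: √((0.3386·111.32)² + (0.0312·87.59)²) = √(1420.758630 + 7.468240) = 37.7919 km
2: √((-0.5813·111.32)² + (0.1081·87.59)²) = √(4187.424997 + 89.652095) = 65.3994 km
3: √((-0.2983·111.32)² + (0.2319·87.59)²) = √(1102.688644 + 412.582260) = 38.9265 km
4: √((-0.4679·111.32)² + (0.4072·87.59)²) = √(2713.016816 + 1272.109780) = 63.1279 km
5: √((-0.3576·111.32)² + (-0.0316·87.59)²) = √(1584.679412 + 7.660960) = 39.9041 km
6: √((0.3082·111.32)² + (-0.0707·87.59)²) = √(1177.095404 + 38.348456) = 34.8632 km
7: √((-0.4602·111.32)² + (0.0222·87.59)²) = √(2624.457982 + 3.781072) = 51.2664 km
8: √((-0.0334·111.32)² + (-0.0085·87.59)²) = √(13.824178 + 0.554303) = 3.7919 km
9: √((0.1371·111.32)² + (-0.2166·87.59)²) = √(232.927789 + 359.936556) = 24.3488 km
10: √((-0.1821·111.32)² + (0.1351·87.59)²) = √(410.928523 + 140.029569) = 23.4725 km
11: √((-0.2664·111.32)² + (0.1260·87.59)²) = √(879.457458 + 121.800801) = 31.6427 km
12: √((-0.1910·111.32)² + (0.2405·87.59)²) = √(452.077747 + 443.750867) = 29.9304 km
13: √((-0.4186·111.32)² + (0.2756·87.59)²) = √(2171.425048 + 582.730137) = 52.4800 km
Minimum: 8 at 3.7919 km.

8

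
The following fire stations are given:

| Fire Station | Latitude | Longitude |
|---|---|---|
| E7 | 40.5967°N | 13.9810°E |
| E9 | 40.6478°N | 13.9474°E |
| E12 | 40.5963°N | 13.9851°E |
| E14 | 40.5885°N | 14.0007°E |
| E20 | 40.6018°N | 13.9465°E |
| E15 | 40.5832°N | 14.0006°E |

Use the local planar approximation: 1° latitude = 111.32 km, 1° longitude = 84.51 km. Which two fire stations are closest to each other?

Pairwise distances:
E7–E9: 6.3578 km
E7–E12: 0.3493 km
E7–E14: 1.8987 km
E7–E20: 2.9704 km
E7–E15: 2.2365 km
E9–E12: 6.5588 km
E9–E14: 7.9916 km
E9–E20: 5.1213 km
E9–E15: 8.4810 km
E12–E14: 1.5786 km
E12–E20: 3.3190 km
E12–E15: 1.9602 km
E14–E20: 4.8138 km
E14–E15: 0.5901 km
E20–E15: 5.0190 km
Closest pair: E7–E12 at 0.3493 km.

E7 and E12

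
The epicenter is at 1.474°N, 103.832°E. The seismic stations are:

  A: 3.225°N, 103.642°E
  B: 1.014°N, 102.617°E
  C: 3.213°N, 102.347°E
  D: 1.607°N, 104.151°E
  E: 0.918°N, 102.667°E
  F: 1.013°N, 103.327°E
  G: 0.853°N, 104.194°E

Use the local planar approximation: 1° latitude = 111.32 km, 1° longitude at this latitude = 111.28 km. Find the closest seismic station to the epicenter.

D

Distances from 1.474°N, 103.832°E:
A: 196.065 km
B: 144.577 km
C: 254.525 km
D: 38.462 km
E: 143.658 km
F: 76.103 km
G: 80.010 km
Minimum: D at 38.462 km.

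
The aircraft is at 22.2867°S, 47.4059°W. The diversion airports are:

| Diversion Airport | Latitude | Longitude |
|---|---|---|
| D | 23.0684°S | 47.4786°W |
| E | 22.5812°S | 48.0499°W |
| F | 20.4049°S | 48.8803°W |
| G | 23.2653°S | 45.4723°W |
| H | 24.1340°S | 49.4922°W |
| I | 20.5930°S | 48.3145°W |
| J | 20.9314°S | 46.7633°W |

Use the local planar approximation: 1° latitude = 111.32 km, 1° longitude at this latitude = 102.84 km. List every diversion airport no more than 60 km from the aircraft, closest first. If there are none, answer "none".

Distances from 22.2867°S, 47.4059°W:
D: √((-0.7817·111.32)² + (-0.0727·102.84)²) = √(7572.279211 + 55.897574) = 87.3394 km
E: √((-0.2945·111.32)² + (-0.6440·102.84)²) = √(1074.773608 + 4386.275143) = 73.8989 km
F: √((1.8818·111.32)² + (-1.4744·102.84)²) = √(43882.698269 + 22990.836892) = 258.5992 km
G: √((-0.9786·111.32)² + (1.9336·102.84)²) = √(11867.433811 + 39541.888827) = 226.7362 km
H: √((-1.8473·111.32)² + (-2.0863·102.84)²) = √(42288.400200 + 46033.887503) = 297.1907 km
I: √((1.6937·111.32)² + (-0.9086·102.84)²) = √(35548.343690 + 8731.112837) = 210.4268 km
J: √((1.3553·111.32)² + (0.6426·102.84)²) = √(22762.359177 + 4367.225110) = 164.7106 km
Threshold 60 km: none within range.

none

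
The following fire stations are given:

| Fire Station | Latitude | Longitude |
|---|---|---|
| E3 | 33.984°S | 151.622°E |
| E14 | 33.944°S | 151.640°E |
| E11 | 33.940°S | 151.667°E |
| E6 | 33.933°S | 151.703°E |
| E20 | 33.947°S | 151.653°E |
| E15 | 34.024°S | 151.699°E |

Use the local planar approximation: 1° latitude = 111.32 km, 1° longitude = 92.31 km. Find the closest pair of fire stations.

E14 and E20

Pairwise distances:
E3–E14: 4.753 km
E3–E11: 6.422 km
E3–E6: 9.388 km
E3–E20: 5.015 km
E3–E15: 8.387 km
E14–E11: 2.532 km
E14–E6: 5.943 km
E14–E20: 1.246 km
E14–E15: 10.439 km
E11–E6: 3.413 km
E11–E20: 1.509 km
E11–E15: 9.806 km
E6–E20: 4.872 km
E6–E15: 10.137 km
E20–E15: 9.566 km
Closest pair: E14–E20 at 1.246 km.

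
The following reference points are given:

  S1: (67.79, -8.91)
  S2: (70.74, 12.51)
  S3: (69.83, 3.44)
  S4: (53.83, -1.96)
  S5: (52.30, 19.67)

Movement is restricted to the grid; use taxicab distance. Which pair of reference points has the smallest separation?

Pairwise distances:
S1–S2: |2.95| + |21.42| = 2.95 + 21.42 = 24.37
S1–S3: |2.04| + |12.35| = 2.04 + 12.35 = 14.39
S1–S4: |-13.96| + |6.95| = 13.96 + 6.95 = 20.91
S1–S5: |-15.49| + |28.58| = 15.49 + 28.58 = 44.07
S2–S3: |-0.91| + |-9.07| = 0.91 + 9.07 = 9.98
S2–S4: |-16.91| + |-14.47| = 16.91 + 14.47 = 31.38
S2–S5: |-18.44| + |7.16| = 18.44 + 7.16 = 25.60
S3–S4: |-16.00| + |-5.40| = 16.00 + 5.40 = 21.40
S3–S5: |-17.53| + |16.23| = 17.53 + 16.23 = 33.76
S4–S5: |-1.53| + |21.63| = 1.53 + 21.63 = 23.16
Closest pair: S2–S3 at 9.98.

S2 and S3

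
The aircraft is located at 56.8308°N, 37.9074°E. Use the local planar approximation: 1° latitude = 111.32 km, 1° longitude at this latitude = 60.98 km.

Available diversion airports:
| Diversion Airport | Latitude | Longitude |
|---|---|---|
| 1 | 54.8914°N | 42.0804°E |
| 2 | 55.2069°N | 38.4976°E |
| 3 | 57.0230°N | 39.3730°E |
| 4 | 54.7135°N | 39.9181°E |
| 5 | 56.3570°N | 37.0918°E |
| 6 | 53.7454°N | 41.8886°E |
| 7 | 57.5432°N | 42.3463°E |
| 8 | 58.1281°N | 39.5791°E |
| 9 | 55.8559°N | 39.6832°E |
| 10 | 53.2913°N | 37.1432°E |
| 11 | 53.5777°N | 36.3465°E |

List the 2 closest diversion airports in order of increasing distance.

5, 3

Distances from 56.8308°N, 37.9074°E:
1: √((-1.9394·111.32)² + (4.1730·60.98)²) = √(46610.222690 + 64754.746788) = 333.7139 km
2: √((-1.6239·111.32)² + (0.5902·60.98)²) = √(32678.714110 + 1295.308604) = 184.3204 km
3: √((0.1922·111.32)² + (1.4656·60.98)²) = √(457.776150 + 7987.405862) = 91.8977 km
4: √((-2.1173·111.32)² + (2.0107·60.98)²) = √(55553.469895 + 15033.821723) = 265.6827 km
5: √((-0.4738·111.32)² + (-0.8156·60.98)²) = √(2781.867931 + 2473.598872) = 72.4946 km
6: √((-3.0854·111.32)² + (3.9812·60.98)²) = √(117969.393243 + 58939.009204) = 420.6048 km
7: √((0.7124·111.32)² + (4.4389·60.98)²) = √(6289.182784 + 73269.893903) = 282.0622 km
8: √((1.2973·111.32)² + (1.6717·60.98)²) = √(20855.818155 + 10391.817832) = 176.7700 km
9: √((-0.9749·111.32)² + (1.7758·60.98)²) = √(11777.864025 + 11726.352452) = 153.3108 km
10: √((-3.5395·111.32)² + (-0.7642·60.98)²) = √(155249.506614 + 2171.645372) = 396.7633 km
11: √((-3.2531·111.32)² + (-1.5609·60.98)²) = √(131141.824858 + 9059.933319) = 374.4353 km
Sorted: 5 (72.4946 km) < 3 (91.8977 km) < 9 (153.3108 km) < 8 (176.7700 km) < …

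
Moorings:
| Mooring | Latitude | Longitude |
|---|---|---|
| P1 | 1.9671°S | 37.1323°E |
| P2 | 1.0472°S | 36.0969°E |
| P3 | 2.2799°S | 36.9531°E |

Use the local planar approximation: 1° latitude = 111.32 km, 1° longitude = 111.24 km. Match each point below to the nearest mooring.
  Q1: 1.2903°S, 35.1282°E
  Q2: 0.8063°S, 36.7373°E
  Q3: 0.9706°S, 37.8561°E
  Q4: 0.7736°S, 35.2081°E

Q1 at 1.2903°S, 35.1282°E:
  P1: √((-0.6768·111.32)² + (2.0041·111.24)²) = √(5676.322938 + 49700.497549) = 235.3228 km
  P2: √((0.2431·111.32)² + (0.9687·111.24)²) = √(732.345999 + 11611.827081) = 111.1043 km
  P3: √((-0.9896·111.32)² + (1.8249·111.24)²) = √(12135.726172 + 41209.761660) = 230.9664 km
  → nearest: P2 (111.1043 km)
Q2 at 0.8063°S, 36.7373°E:
  P1: √((-1.1608·111.32)² + (0.3950·111.24)²) = √(16697.874561 + 1930.706024) = 136.4866 km
  P2: √((-0.2409·111.32)² + (-0.6404·111.24)²) = √(719.150845 + 5074.866322) = 76.1184 km
  P3: √((-1.4736·111.32)² + (0.2158·111.24)²) = √(26909.499549 + 576.268447) = 165.7883 km
  → nearest: P2 (76.1184 km)
Q3 at 0.9706°S, 37.8561°E:
  P1: √((-0.9965·111.32)² + (-0.7238·111.24)²) = √(12305.549207 + 6482.747673) = 137.0704 km
  P2: √((-0.0766·111.32)² + (-1.7592·111.24)²) = √(72.711639 + 38295.909935) = 195.8791 km
  P3: √((-1.3093·111.32)² + (-0.9030·111.24)²) = √(21243.434456 + 10090.146248) = 177.0129 km
  → nearest: P1 (137.0704 km)
Q4 at 0.7736°S, 35.2081°E:
  P1: √((-1.1935·111.32)² + (1.9242·111.24)²) = √(17651.891203 + 45816.549729) = 251.9294 km
  P2: √((-0.2736·111.32)² + (0.8888·111.24)²) = √(927.638108 + 9775.299047) = 103.4550 km
  P3: √((-1.5063·111.32)² + (1.7450·111.24)²) = √(28117.023735 + 37680.167350) = 256.5096 km
  → nearest: P2 (103.4550 km)

Q1→P2; Q2→P2; Q3→P1; Q4→P2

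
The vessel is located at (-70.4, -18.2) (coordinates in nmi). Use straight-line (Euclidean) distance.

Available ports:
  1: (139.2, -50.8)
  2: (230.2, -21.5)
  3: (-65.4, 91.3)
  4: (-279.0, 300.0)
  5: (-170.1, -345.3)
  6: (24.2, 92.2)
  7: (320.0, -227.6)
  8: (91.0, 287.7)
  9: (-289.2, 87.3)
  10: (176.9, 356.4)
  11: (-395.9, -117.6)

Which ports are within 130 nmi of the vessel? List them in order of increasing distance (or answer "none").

Distances from (-70.4, -18.2):
1: √((209.6)² + (-32.6)²) = √(43932.160 + 1062.760) = 212.1 nmi
2: √((300.6)² + (-3.3)²) = √(90360.360 + 10.890) = 300.6 nmi
3: √((5.0)² + (109.5)²) = √(25.000 + 11990.250) = 109.6 nmi
4: √((-208.6)² + (318.2)²) = √(43513.960 + 101251.240) = 380.5 nmi
5: √((-99.7)² + (-327.1)²) = √(9940.090 + 106994.410) = 342.0 nmi
6: √((94.6)² + (110.4)²) = √(8949.160 + 12188.160) = 145.4 nmi
7: √((390.4)² + (-209.4)²) = √(152412.160 + 43848.360) = 443.0 nmi
8: √((161.4)² + (305.9)²) = √(26049.960 + 93574.810) = 345.9 nmi
9: √((-218.8)² + (105.5)²) = √(47873.440 + 11130.250) = 242.9 nmi
10: √((247.3)² + (374.6)²) = √(61157.290 + 140325.160) = 448.9 nmi
11: √((-325.5)² + (-99.4)²) = √(105950.250 + 9880.360) = 340.3 nmi
Threshold 130 nmi: 3 (109.6 nmi) is within range.

3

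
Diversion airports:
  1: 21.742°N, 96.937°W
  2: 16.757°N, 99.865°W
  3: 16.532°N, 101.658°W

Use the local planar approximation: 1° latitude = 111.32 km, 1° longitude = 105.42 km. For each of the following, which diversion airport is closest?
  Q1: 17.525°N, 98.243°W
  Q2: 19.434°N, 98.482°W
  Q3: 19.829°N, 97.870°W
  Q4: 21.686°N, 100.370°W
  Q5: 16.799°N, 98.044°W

Q1→2; Q2→1; Q3→1; Q4→1; Q5→2

Q1 at 17.525°N, 98.243°W:
  1: √((4.217·111.32)² + (1.306·105.42)²) = √(220370.57120 + 18955.37487) = 489.210 km
  2: √((-0.768·111.32)² + (-1.622·105.42)²) = √(7309.18300 + 29238.00416) = 191.173 km
  3: √((-0.993·111.32)² + (-3.415·105.42)²) = √(12219.25962 + 129606.69609) = 376.598 km
  → nearest: 2 (191.173 km)
Q2 at 19.434°N, 98.482°W:
  1: √((2.308·111.32)² + (1.545·105.42)²) = √(66011.25723 + 26527.90730) = 304.203 km
  2: √((-2.677·111.32)² + (-1.383·105.42)²) = √(88806.16945 + 21256.43279) = 331.757 km
  3: √((-2.902·111.32)² + (-3.176·105.42)²) = √(104361.71600 + 112100.36103) = 465.255 km
  → nearest: 1 (304.203 km)
Q3 at 19.829°N, 97.870°W:
  1: √((1.913·111.32)² + (0.933·105.42)²) = √(45349.90017 + 9674.07191) = 234.572 km
  2: √((-3.072·111.32)² + (-1.995·105.42)²) = √(116946.92798 + 44231.51591) = 401.470 km
  3: √((-3.297·111.32)² + (-3.788·105.42)²) = √(134705.17785 + 159465.21561) = 542.375 km
  → nearest: 1 (234.572 km)
Q4 at 21.686°N, 100.370°W:
  1: √((0.056·111.32)² + (3.433·105.42)²) = √(38.86176 + 130976.57532) = 361.961 km
  2: √((-4.929·111.32)² + (0.505·105.42)²) = √(301067.60769 + 2834.18882) = 551.273 km
  3: √((-5.154·111.32)² + (-1.288·105.42)²) = √(329181.35135 + 18436.46910) = 589.591 km
  → nearest: 1 (361.961 km)
Q5 at 16.799°N, 98.044°W:
  1: √((4.943·111.32)² + (1.107·105.42)²) = √(302780.30090 + 13618.87600) = 562.494 km
  2: √((-0.042·111.32)² + (-1.821·105.42)²) = √(21.85974 + 36852.41179) = 192.027 km
  3: √((-0.267·111.32)² + (-3.614·105.42)²) = √(883.42344 + 145151.76471) = 382.146 km
  → nearest: 2 (192.027 km)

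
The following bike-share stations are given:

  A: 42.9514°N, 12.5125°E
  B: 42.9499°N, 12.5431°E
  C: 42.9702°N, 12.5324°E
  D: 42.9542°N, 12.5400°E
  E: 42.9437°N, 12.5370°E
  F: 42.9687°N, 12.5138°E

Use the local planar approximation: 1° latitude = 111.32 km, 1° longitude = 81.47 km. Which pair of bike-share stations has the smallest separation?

B and D

Pairwise distances:
B–D: 0.5412 km
B–E: 0.8505 km
D–E: 1.1941 km
C–F: 1.5245 km
C–D: 1.8857 km
A–F: 1.9287 km
A–E: 2.1723 km
A–D: 2.2620 km
B–C: 2.4221 km
A–B: 2.4986 km
A–C: 2.6473 km
D–F: 2.6761 km
C–E: 2.9737 km
B–F: 3.1746 km
E–F: 3.3642 km
Closest pair: B–D at 0.5412 km.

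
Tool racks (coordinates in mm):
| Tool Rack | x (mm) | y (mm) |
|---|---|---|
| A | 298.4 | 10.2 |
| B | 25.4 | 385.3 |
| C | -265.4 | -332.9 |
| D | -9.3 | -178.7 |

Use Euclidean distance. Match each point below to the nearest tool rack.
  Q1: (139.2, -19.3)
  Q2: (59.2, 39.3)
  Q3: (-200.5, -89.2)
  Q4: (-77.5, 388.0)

Q1→A; Q2→D; Q3→D; Q4→B

Q1 at (139.2, -19.3):
  A: 161.9 mm
  B: 420.3 mm
  C: 511.9 mm
  D: 217.9 mm
  → nearest: A (161.9 mm)
Q2 at (59.2, 39.3):
  A: 241.0 mm
  B: 347.6 mm
  C: 493.9 mm
  D: 228.5 mm
  → nearest: D (228.5 mm)
Q3 at (-200.5, -89.2):
  A: 508.7 mm
  B: 525.5 mm
  C: 252.2 mm
  D: 211.1 mm
  → nearest: D (211.1 mm)
Q4 at (-77.5, 388.0):
  A: 532.9 mm
  B: 102.9 mm
  C: 745.0 mm
  D: 570.8 mm
  → nearest: B (102.9 mm)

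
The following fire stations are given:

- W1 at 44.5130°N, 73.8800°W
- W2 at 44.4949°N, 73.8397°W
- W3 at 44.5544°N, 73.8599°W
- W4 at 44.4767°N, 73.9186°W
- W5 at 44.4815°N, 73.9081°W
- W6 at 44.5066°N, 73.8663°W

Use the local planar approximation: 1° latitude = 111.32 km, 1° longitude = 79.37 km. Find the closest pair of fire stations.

W4 and W5

Pairwise distances:
W4–W5: 0.9900 km
W1–W6: 1.3000 km
W2–W6: 2.4807 km
W1–W2: 3.7803 km
W1–W5: 4.1558 km
W5–W6: 4.3375 km
W1–W3: 4.8770 km
W1–W4: 5.0710 km
W4–W6: 5.3207 km
W3–W6: 5.3453 km
W2–W5: 5.6301 km
W2–W4: 6.5819 km
W2–W3: 6.8148 km
W3–W5: 8.9718 km
W3–W4: 9.8245 km
Closest pair: W4–W5 at 0.9900 km.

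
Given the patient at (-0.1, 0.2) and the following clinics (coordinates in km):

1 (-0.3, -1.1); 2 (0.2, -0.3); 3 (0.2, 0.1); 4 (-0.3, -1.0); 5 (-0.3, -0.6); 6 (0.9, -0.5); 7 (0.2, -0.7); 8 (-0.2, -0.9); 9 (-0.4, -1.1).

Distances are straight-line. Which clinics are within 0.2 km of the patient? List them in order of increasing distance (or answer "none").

Distances from (-0.1, 0.2):
1: √((-0.2)² + (-1.3)²) = √(0.04000 + 1.69000) = 1.315 km
2: √((0.3)² + (-0.5)²) = √(0.09000 + 0.25000) = 0.583 km
3: √((0.3)² + (-0.1)²) = √(0.09000 + 0.01000) = 0.316 km
4: √((-0.2)² + (-1.2)²) = √(0.04000 + 1.44000) = 1.217 km
5: √((-0.2)² + (-0.8)²) = √(0.04000 + 0.64000) = 0.825 km
6: √((1.0)² + (-0.7)²) = √(1.00000 + 0.49000) = 1.221 km
7: √((0.3)² + (-0.9)²) = √(0.09000 + 0.81000) = 0.949 km
8: √((-0.1)² + (-1.1)²) = √(0.01000 + 1.21000) = 1.105 km
9: √((-0.3)² + (-1.3)²) = √(0.09000 + 1.69000) = 1.334 km
Threshold 0.2 km: none within range.

none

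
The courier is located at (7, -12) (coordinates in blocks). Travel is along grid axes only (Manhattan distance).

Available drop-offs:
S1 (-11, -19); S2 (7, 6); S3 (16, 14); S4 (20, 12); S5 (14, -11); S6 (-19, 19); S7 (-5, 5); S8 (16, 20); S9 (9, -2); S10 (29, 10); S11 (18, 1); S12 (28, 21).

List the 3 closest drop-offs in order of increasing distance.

Distances from (7, -12):
S1: 25 blocks
S2: 18 blocks
S3: 35 blocks
S4: 37 blocks
S5: 8 blocks
S6: 57 blocks
S7: 29 blocks
S8: 41 blocks
S9: 12 blocks
S10: 44 blocks
S11: 24 blocks
S12: 54 blocks
Sorted: S5 (8 blocks) < S9 (12 blocks) < S2 (18 blocks) < S11 (24 blocks) < S1 (25 blocks) < …

S5, S9, S2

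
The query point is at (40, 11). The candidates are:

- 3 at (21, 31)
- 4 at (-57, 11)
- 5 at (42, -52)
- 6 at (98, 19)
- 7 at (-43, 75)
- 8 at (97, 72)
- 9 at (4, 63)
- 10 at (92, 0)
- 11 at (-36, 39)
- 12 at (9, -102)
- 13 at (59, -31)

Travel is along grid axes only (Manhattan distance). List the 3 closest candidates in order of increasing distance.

Distances from (40, 11):
3: 39
4: 97
5: 65
6: 66
7: 147
8: 118
9: 88
10: 63
11: 104
12: 144
13: 61
Sorted: 3 (39) < 13 (61) < 10 (63) < 5 (65) < 6 (66) < …

3, 13, 10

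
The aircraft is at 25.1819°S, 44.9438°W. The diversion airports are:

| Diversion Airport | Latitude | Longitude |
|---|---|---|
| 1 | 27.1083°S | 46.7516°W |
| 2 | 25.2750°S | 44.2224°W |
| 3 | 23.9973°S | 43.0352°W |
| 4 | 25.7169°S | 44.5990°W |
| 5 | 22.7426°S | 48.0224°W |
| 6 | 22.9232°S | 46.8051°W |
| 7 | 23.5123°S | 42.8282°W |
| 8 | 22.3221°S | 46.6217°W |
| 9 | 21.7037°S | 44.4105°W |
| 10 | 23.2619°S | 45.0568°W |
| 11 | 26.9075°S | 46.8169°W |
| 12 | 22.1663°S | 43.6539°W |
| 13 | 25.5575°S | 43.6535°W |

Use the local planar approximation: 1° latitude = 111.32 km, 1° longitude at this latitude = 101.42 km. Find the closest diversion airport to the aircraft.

4

Distances from 25.1819°S, 44.9438°W:
1: 282.1411 km
2: 73.8948 km
3: 234.2201 km
4: 69.0638 km
5: 413.7924 km
6: 314.4147 km
7: 283.8691 km
8: 360.9810 km
9: 390.9527 km
10: 214.0414 km
11: 270.1639 km
12: 360.2867 km
13: 137.3796 km
Minimum: 4 at 69.0638 km.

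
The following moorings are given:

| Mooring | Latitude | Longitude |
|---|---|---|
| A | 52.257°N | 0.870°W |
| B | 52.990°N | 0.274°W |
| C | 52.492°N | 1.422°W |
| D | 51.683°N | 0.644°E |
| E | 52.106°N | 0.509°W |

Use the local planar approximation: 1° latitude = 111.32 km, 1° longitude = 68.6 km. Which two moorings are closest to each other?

Pairwise distances:
A–E: √((-0.151·111.32)² + (0.361·68.6)²) = √(282.55324 + 613.28541) = 29.931 km
A–C: √((0.235·111.32)² + (-0.552·68.6)²) = √(684.35606 + 1433.92484) = 46.025 km
C–E: √((-0.386·111.32)² + (0.913·68.6)²) = √(1846.37965 + 3922.74237) = 75.955 km
A–B: √((0.733·111.32)² + (0.596·68.6)²) = √(6658.16180 + 1671.63229) = 91.268 km
D–E: √((0.423·111.32)² + (-1.153·68.6)²) = √(2217.31365 + 6256.14558) = 92.051 km
B–C: √((-0.498·111.32)² + (-1.148·68.6)²) = √(3073.30088 + 6202.00351) = 96.308 km
B–E: √((-0.884·111.32)² + (-0.235·68.6)²) = √(9683.91403 + 259.88664) = 99.719 km
A–D: √((-0.574·111.32)² + (1.514·68.6)²) = √(4082.91351 + 10786.98269) = 121.942 km
B–D: √((-1.307·111.32)² + (0.918·68.6)²) = √(21168.86486 + 3965.82544) = 158.539 km
C–D: √((-0.809·111.32)² + (2.066·68.6)²) = √(8110.42175 + 20086.71260) = 167.920 km
Closest pair: A–E at 29.931 km.

A and E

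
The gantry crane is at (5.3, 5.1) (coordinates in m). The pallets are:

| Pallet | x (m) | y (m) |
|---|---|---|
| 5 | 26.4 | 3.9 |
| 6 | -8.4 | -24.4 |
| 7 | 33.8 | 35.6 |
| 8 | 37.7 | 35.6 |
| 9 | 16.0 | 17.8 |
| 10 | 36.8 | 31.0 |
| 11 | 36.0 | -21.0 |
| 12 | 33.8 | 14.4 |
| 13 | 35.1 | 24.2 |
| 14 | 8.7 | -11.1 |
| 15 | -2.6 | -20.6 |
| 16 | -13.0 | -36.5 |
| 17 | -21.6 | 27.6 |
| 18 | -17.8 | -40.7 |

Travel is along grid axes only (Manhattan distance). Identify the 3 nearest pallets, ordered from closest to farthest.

14, 5, 9

Distances from (5.3, 5.1):
5: |21.1| + |-1.2| = 21.1 + 1.2 = 22.3 m
6: |-13.7| + |-29.5| = 13.7 + 29.5 = 43.2 m
7: |28.5| + |30.5| = 28.5 + 30.5 = 59.0 m
8: |32.4| + |30.5| = 32.4 + 30.5 = 62.9 m
9: |10.7| + |12.7| = 10.7 + 12.7 = 23.4 m
10: |31.5| + |25.9| = 31.5 + 25.9 = 57.4 m
11: |30.7| + |-26.1| = 30.7 + 26.1 = 56.8 m
12: |28.5| + |9.3| = 28.5 + 9.3 = 37.8 m
13: |29.8| + |19.1| = 29.8 + 19.1 = 48.9 m
14: |3.4| + |-16.2| = 3.4 + 16.2 = 19.6 m
15: |-7.9| + |-25.7| = 7.9 + 25.7 = 33.6 m
16: |-18.3| + |-41.6| = 18.3 + 41.6 = 59.9 m
17: |-26.9| + |22.5| = 26.9 + 22.5 = 49.4 m
18: |-23.1| + |-45.8| = 23.1 + 45.8 = 68.9 m
Sorted: 14 (19.6 m) < 5 (22.3 m) < 9 (23.4 m) < 15 (33.6 m) < 12 (37.8 m) < …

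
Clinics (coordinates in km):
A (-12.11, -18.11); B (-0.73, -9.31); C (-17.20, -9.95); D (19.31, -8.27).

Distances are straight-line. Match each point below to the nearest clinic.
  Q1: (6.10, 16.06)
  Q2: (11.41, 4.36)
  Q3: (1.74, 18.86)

Q1 at (6.10, 16.06):
  A: √((-18.21)² + (-34.17)²) = √(331.6041 + 1167.5889) = 38.72 km
  B: √((-6.83)² + (-25.37)²) = √(46.6489 + 643.6369) = 26.27 km
  C: √((-23.30)² + (-26.01)²) = √(542.8900 + 676.5201) = 34.92 km
  D: √((13.21)² + (-24.33)²) = √(174.5041 + 591.9489) = 27.68 km
  → nearest: B (26.27 km)
Q2 at (11.41, 4.36):
  A: √((-23.52)² + (-22.47)²) = √(553.1904 + 504.9009) = 32.53 km
  B: √((-12.14)² + (-13.67)²) = √(147.3796 + 186.8689) = 18.28 km
  C: √((-28.61)² + (-14.31)²) = √(818.5321 + 204.7761) = 31.99 km
  D: √((7.90)² + (-12.63)²) = √(62.4100 + 159.5169) = 14.90 km
  → nearest: D (14.90 km)
Q3 at (1.74, 18.86):
  A: √((-13.85)² + (-36.97)²) = √(191.8225 + 1366.7809) = 39.48 km
  B: √((-2.47)² + (-28.17)²) = √(6.1009 + 793.5489) = 28.28 km
  C: √((-18.94)² + (-28.81)²) = √(358.7236 + 830.0161) = 34.48 km
  D: √((17.57)² + (-27.13)²) = √(308.7049 + 736.0369) = 32.32 km
  → nearest: B (28.28 km)

Q1→B; Q2→D; Q3→B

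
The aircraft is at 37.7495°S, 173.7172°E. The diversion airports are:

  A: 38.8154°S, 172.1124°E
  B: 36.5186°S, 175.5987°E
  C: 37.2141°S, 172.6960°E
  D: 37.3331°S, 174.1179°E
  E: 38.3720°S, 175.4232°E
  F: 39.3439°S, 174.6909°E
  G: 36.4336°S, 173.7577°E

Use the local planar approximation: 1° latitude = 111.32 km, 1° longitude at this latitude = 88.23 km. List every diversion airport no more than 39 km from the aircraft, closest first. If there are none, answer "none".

none

Distances from 37.7495°S, 173.7172°E:
A: √((-1.0659·111.32)² + (-1.6048·88.23)²) = √(14079.243488 + 20048.154005) = 184.7360 km
B: √((1.2309·111.32)² + (1.8815·88.23)²) = √(18775.518478 + 27557.575363) = 215.2512 km
C: √((0.5354·111.32)² + (-1.0212·88.23)²) = √(3552.246778 + 8118.095775) = 108.0294 km
D: √((0.4164·111.32)² + (0.4007·88.23)²) = √(2148.660683 + 1249.888417) = 58.2971 km
E: √((-0.6225·111.32)² + (1.7060·88.23)²) = √(4802.032631 + 22656.384795) = 165.7058 km
F: √((-1.5944·111.32)² + (0.9737·88.23)²) = √(31502.205970 + 7380.450953) = 197.1869 km
G: √((1.3159·111.32)² + (0.0405·88.23)²) = √(21458.144680 + 12.768580) = 146.5296 km
Threshold 39 km: none within range.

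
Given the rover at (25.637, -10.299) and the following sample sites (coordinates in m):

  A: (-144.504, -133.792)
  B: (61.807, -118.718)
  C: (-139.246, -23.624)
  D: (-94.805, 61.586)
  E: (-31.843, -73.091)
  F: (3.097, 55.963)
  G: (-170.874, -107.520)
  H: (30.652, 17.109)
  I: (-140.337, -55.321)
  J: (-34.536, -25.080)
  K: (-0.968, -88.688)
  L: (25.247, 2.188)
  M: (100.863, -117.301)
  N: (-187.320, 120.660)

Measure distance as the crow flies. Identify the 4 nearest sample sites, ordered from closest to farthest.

Distances from (25.637, -10.299):
A: √((-170.141)² + (-123.493)²) = √(28947.95988 + 15250.52105) = 210.234 m
B: √((36.170)² + (-108.419)²) = √(1308.26890 + 11754.67956) = 114.293 m
C: √((-164.883)² + (-13.325)²) = √(27186.40369 + 177.55562) = 165.421 m
D: √((-120.442)² + (71.885)²) = √(14506.27536 + 5167.45322) = 140.263 m
E: √((-57.480)² + (-62.792)²) = √(3303.95040 + 3942.83526) = 85.128 m
F: √((-22.540)² + (66.262)²) = √(508.05160 + 4390.65264) = 69.991 m
G: √((-196.511)² + (-97.221)²) = √(38616.57312 + 9451.92284) = 219.245 m
H: √((5.015)² + (27.408)²) = √(25.15023 + 751.19846) = 27.863 m
I: √((-165.974)² + (-45.022)²) = √(27547.36868 + 2026.98048) = 171.972 m
J: √((-60.173)² + (-14.781)²) = √(3620.78993 + 218.47796) = 61.962 m
K: √((-26.605)² + (-78.389)²) = √(707.82603 + 6144.83532) = 82.781 m
L: √((-0.390)² + (12.487)²) = √(0.15210 + 155.92517) = 12.493 m
M: √((75.226)² + (-107.002)²) = √(5658.95108 + 11449.42800) = 130.799 m
N: √((-212.957)² + (130.959)²) = √(45350.68385 + 17150.25968) = 250.002 m
Sorted: L (12.493 m) < H (27.863 m) < J (61.962 m) < F (69.991 m) < K (82.781 m) < E (85.128 m) < …

L, H, J, F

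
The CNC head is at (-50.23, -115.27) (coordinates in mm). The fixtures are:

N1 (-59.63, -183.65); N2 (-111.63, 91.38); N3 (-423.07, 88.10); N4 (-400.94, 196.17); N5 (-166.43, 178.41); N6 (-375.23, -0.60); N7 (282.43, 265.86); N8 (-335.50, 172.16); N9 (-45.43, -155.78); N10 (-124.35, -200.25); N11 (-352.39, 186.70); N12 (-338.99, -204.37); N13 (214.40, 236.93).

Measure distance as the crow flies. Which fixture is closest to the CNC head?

N9

Distances from (-50.23, -115.27):
N1: 69.02 mm
N2: 215.58 mm
N3: 424.70 mm
N4: 469.03 mm
N5: 315.83 mm
N6: 344.64 mm
N7: 505.89 mm
N8: 404.96 mm
N9: 40.79 mm
N10: 112.76 mm
N11: 427.18 mm
N12: 302.19 mm
N13: 440.54 mm
Minimum: N9 at 40.79 mm.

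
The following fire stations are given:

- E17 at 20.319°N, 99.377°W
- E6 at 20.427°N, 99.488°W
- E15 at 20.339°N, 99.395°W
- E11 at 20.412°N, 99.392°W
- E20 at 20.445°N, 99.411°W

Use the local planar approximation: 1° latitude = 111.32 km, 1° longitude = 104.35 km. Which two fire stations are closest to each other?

E17 and E15

Pairwise distances:
E17–E6: 16.694 km
E17–E15: 2.913 km
E17–E11: 10.470 km
E17–E20: 14.468 km
E6–E15: 13.789 km
E6–E11: 10.156 km
E6–E20: 8.281 km
E15–E11: 8.132 km
E15–E20: 11.917 km
E11–E20: 4.174 km
Closest pair: E17–E15 at 2.913 km.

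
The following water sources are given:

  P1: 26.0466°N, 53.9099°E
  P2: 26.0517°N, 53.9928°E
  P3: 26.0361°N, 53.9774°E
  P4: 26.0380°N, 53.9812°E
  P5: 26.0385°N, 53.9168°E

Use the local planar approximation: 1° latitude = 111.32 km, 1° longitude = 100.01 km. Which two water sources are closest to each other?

Pairwise distances:
P1–P2: 8.3102 km
P1–P3: 6.8511 km
P1–P4: 7.1947 km
P1–P5: 1.1354 km
P2–P3: 2.3212 km
P2–P4: 1.9162 km
P2–P5: 7.7415 km
P3–P4: 0.4349 km
P3–P5: 6.0665 km
P4–P5: 6.4409 km
Closest pair: P3–P4 at 0.4349 km.

P3 and P4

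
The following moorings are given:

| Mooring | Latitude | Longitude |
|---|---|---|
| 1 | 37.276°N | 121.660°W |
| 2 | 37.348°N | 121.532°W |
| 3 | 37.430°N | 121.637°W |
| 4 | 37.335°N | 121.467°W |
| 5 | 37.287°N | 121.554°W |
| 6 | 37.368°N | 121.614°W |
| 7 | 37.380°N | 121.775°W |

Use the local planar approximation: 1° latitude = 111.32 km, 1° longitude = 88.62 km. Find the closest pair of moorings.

2 and 4

Pairwise distances:
2–4: 5.939 km
2–5: 7.065 km
3–6: 7.197 km
2–6: 7.600 km
4–5: 9.381 km
1–5: 9.473 km
5–6: 10.468 km
1–6: 11.023 km
2–3: 13.035 km
3–7: 13.437 km
4–6: 13.535 km
1–2: 13.889 km
6–7: 14.330 km
1–7: 15.424 km
1–3: 17.264 km
3–5: 17.536 km
1–4: 18.321 km
3–4: 18.407 km
2–7: 21.827 km
5–7: 22.153 km
4–7: 27.751 km
Closest pair: 2–4 at 5.939 km.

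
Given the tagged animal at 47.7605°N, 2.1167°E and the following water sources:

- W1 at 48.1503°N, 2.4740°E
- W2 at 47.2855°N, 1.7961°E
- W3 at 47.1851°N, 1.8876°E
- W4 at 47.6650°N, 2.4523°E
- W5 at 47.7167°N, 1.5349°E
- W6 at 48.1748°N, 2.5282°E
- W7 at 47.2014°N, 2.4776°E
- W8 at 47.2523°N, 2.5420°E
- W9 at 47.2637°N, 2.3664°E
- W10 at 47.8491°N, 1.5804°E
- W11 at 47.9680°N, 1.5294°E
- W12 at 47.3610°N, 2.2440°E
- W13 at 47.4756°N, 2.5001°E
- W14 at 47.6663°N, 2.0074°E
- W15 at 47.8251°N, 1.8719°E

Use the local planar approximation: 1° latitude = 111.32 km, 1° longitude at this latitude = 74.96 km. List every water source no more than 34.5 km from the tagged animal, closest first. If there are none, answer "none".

Distances from 47.7605°N, 2.1167°E:
W1: √((0.3898·111.32)² + (0.3573·74.96)²) = √(1882.912181 + 717.340231) = 50.9927 km
W2: √((-0.4750·111.32)² + (-0.3206·74.96)²) = √(2795.977129 + 577.545483) = 58.0820 km
W3: √((-0.5754·111.32)² + (-0.2291·74.96)²) = √(4102.854449 + 294.923469) = 66.3157 km
W4: √((-0.0955·111.32)² + (0.3356·74.96)²) = √(113.019437 + 632.853316) = 27.3107 km
W5: √((-0.0438·111.32)² + (-0.5818·74.96)²) = √(23.773582 + 1901.982819) = 43.8834 km
W6: √((0.4143·111.32)² + (0.4115·74.96)²) = √(2127.042962 + 951.478184) = 55.4844 km
W7: √((-0.5591·111.32)² + (0.3609·74.96)²) = √(3873.694615 + 731.868272) = 67.8643 km
W8: √((-0.5082·111.32)² + (0.4253·74.96)²) = √(3200.484415 + 1016.365515) = 64.9373 km
W9: √((-0.4968·111.32)² + (0.2497·74.96)²) = √(3058.507640 + 350.345255) = 58.3854 km
W10: √((0.0886·111.32)² + (-0.5363·74.96)²) = √(97.277822 + 1616.124260) = 41.3933 km
W11: √((0.2075·111.32)² + (-0.5873·74.96)²) = √(533.559181 + 1938.113280) = 49.7159 km
W12: √((-0.3995·111.32)² + (0.1273·74.96)²) = √(1977.789025 + 91.057550) = 45.4846 km
W13: √((-0.2849·111.32)² + (0.3834·74.96)²) = √(1005.845538 + 825.968287) = 42.7997 km
W14: √((-0.0942·111.32)² + (-0.1093·74.96)²) = √(109.963410 + 67.127346) = 13.3075 km
W15: √((0.0646·111.32)² + (-0.2448·74.96)²) = √(51.714393 + 336.730134) = 19.7090 km
Threshold 34.5 km: W14 (13.3075 km), W15 (19.7090 km), W4 (27.3107 km) are within range.

W14, W15, W4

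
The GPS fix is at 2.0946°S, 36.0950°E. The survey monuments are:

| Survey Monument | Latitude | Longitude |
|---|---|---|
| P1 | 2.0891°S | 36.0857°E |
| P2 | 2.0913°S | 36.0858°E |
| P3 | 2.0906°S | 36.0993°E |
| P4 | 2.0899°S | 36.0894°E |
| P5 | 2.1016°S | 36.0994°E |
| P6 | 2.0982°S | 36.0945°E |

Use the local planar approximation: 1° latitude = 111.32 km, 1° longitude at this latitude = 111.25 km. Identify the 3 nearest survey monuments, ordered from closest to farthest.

Distances from 2.0946°S, 36.0950°E:
P1: 1.2022 km
P2: 1.0874 km
P3: 0.6535 km
P4: 0.8136 km
P5: 0.9202 km
P6: 0.4046 km
Sorted: P6 (0.4046 km) < P3 (0.6535 km) < P4 (0.8136 km) < P5 (0.9202 km) < P2 (1.0874 km) < …

P6, P3, P4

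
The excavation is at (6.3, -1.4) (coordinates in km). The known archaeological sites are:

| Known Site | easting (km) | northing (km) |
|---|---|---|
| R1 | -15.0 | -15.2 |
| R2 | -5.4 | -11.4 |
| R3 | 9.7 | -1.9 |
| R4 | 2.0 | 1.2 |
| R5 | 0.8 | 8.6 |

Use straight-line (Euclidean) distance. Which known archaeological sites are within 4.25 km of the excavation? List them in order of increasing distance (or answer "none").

Distances from (6.3, -1.4):
R1: √((-21.3)² + (-13.8)²) = √(453.690 + 190.440) = 25.4 km
R2: √((-11.7)² + (-10.0)²) = √(136.890 + 100.000) = 15.4 km
R3: √((3.4)² + (-0.5)²) = √(11.560 + 0.250) = 3.4 km
R4: √((-4.3)² + (2.6)²) = √(18.490 + 6.760) = 5.0 km
R5: √((-5.5)² + (10.0)²) = √(30.250 + 100.000) = 11.4 km
Threshold 4.25 km: R3 (3.4 km) is within range.

R3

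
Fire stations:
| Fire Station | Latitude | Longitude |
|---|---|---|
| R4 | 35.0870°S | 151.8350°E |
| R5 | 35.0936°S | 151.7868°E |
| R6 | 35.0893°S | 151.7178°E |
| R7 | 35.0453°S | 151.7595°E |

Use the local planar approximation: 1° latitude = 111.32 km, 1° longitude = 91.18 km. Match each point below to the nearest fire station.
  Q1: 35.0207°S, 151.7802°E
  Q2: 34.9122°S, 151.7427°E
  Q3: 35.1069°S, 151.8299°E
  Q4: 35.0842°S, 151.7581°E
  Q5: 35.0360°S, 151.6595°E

Q1 at 35.0207°S, 151.7802°E:
  R4: 8.9128 km
  R5: 8.1375 km
  R6: 9.5231 km
  R7: 3.3259 km
  → nearest: R7 (3.3259 km)
Q2 at 34.9122°S, 151.7427°E:
  R4: 21.2007 km
  R5: 20.5899 km
  R6: 19.8451 km
  R7: 14.8957 km
  → nearest: R7 (14.8957 km)
Q3 at 35.1069°S, 151.8299°E:
  R4: 2.2635 km
  R5: 4.1995 km
  R6: 10.4074 km
  R7: 9.3929 km
  → nearest: R4 (2.2635 km)
Q4 at 35.0842°S, 151.7581°E:
  R4: 7.0187 km
  R5: 2.8183 km
  R6: 3.7182 km
  R7: 4.3322 km
  → nearest: R5 (2.8183 km)
Q5 at 35.0360°S, 151.6595°E:
  R4: 16.9794 km
  R5: 13.2605 km
  R6: 7.9663 km
  R7: 9.1766 km
  → nearest: R6 (7.9663 km)

Q1→R7; Q2→R7; Q3→R4; Q4→R5; Q5→R6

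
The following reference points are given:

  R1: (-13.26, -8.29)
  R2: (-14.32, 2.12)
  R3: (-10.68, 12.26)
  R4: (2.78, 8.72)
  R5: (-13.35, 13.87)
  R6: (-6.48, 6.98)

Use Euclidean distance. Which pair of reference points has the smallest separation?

R3 and R5

Pairwise distances:
R3–R5: 3.12
R3–R6: 6.75
R2–R6: 9.22
R4–R6: 9.42
R5–R6: 9.73
R1–R2: 10.46
R2–R3: 10.77
R2–R5: 11.79
R3–R4: 13.92
R1–R6: 16.71
R4–R5: 16.93
R2–R4: 18.33
R1–R3: 20.71
R1–R5: 22.16
R1–R4: 23.38
Closest pair: R3–R5 at 3.12.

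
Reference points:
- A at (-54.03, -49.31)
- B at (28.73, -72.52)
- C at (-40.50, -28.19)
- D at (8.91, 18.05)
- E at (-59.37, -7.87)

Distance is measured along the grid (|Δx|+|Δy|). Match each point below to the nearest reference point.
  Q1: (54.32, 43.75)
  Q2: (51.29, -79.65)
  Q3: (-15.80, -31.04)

Q1→D; Q2→B; Q3→C

Q1 at (54.32, 43.75):
  A: 201.41
  B: 141.86
  C: 166.76
  D: 71.11
  E: 165.31
  → nearest: D (71.11)
Q2 at (51.29, -79.65):
  A: 135.66
  B: 29.69
  C: 143.25
  D: 140.08
  E: 182.44
  → nearest: B (29.69)
Q3 at (-15.80, -31.04):
  A: 56.50
  B: 86.01
  C: 27.55
  D: 73.80
  E: 66.74
  → nearest: C (27.55)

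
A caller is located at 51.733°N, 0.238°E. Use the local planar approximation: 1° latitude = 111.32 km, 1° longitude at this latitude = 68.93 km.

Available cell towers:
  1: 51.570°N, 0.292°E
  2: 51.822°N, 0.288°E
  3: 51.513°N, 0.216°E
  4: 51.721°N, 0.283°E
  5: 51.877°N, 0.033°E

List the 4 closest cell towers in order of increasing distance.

4, 2, 1, 5

Distances from 51.733°N, 0.238°E:
1: 18.523 km
2: 10.490 km
3: 24.537 km
4: 3.377 km
5: 21.369 km
Sorted: 4 (3.377 km) < 2 (10.490 km) < 1 (18.523 km) < 5 (21.369 km) < 3 (24.537 km)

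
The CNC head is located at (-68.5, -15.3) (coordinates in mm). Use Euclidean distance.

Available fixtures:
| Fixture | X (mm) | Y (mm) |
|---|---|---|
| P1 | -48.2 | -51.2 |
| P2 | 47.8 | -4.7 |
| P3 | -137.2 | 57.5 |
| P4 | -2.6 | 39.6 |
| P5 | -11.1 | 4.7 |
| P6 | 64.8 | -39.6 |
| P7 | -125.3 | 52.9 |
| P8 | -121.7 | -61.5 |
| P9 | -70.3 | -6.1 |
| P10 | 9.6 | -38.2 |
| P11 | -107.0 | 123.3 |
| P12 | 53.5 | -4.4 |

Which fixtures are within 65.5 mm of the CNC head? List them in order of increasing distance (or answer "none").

P9, P1, P5

Distances from (-68.5, -15.3):
P1: √((20.3)² + (-35.9)²) = √(412.090 + 1288.810) = 41.2 mm
P2: √((116.3)² + (10.6)²) = √(13525.690 + 112.360) = 116.8 mm
P3: √((-68.7)² + (72.8)²) = √(4719.690 + 5299.840) = 100.1 mm
P4: √((65.9)² + (54.9)²) = √(4342.810 + 3014.010) = 85.8 mm
P5: √((57.4)² + (20.0)²) = √(3294.760 + 400.000) = 60.8 mm
P6: √((133.3)² + (-24.3)²) = √(17768.890 + 590.490) = 135.5 mm
P7: √((-56.8)² + (68.2)²) = √(3226.240 + 4651.240) = 88.8 mm
P8: √((-53.2)² + (-46.2)²) = √(2830.240 + 2134.440) = 70.5 mm
P9: √((-1.8)² + (9.2)²) = √(3.240 + 84.640) = 9.4 mm
P10: √((78.1)² + (-22.9)²) = √(6099.610 + 524.410) = 81.4 mm
P11: √((-38.5)² + (138.6)²) = √(1482.250 + 19209.960) = 143.8 mm
P12: √((122.0)² + (10.9)²) = √(14884.000 + 118.810) = 122.5 mm
Threshold 65.5 mm: P9 (9.4 mm), P1 (41.2 mm), P5 (60.8 mm) are within range.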